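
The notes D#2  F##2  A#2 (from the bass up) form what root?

D#

D#, F##, A# are the tones of a D# major triad (D#–F##–A#), making D# the root.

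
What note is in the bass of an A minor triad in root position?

In root position the root is lowest. For A minor (A–C–E) that is A.

A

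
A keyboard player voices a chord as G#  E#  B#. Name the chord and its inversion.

The distinct note names are G#, E#, B#. Stacked in thirds they read E#–G#–B#, which is a minor triad on E#.
The lowest note is G#, the third of the chord, so this is first inversion (figured bass 6).

E# minor, first inversion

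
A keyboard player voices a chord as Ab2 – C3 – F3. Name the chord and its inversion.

The distinct note names are Ab, C, F. Stacked in thirds they read F–Ab–C, which is a minor triad on F.
With the third (Ab) in the bass, the chord is in first inversion (figured bass 6).

F minor, first inversion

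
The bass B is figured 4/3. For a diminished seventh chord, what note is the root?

The figures 4/3 mean the fifth of the chord is in the bass. If B is the fifth of a diminished seventh chord, the root is E# (chord tones E#–G#–B–D).

E#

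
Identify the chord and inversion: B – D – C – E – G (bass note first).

The pitch classes B, D, C, E, G arrange in thirds as C–E–G–B–D: a C major ninth chord.
With the seventh (B) in the bass, the chord is in third inversion.

C major ninth, third inversion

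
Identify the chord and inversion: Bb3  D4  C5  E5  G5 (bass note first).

C dominant ninth, third inversion

Reducing to letter names: Bb, D, C, E, G. These stack in thirds as C–E–G–Bb–D — a C dominant ninth chord.
The lowest note is Bb, the seventh of the chord, so this is third inversion.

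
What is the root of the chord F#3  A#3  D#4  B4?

Reordering F#, A#, D#, B into stacked thirds gives B–D#–F#–A#; the bottom of that stack, B, is the root.

B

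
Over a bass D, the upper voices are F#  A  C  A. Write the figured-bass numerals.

The notes D, F#, A, C stack in thirds as D–F#–A–C — a D dominant seventh chord. The bass D is the root, so this is root position: figured 7.

7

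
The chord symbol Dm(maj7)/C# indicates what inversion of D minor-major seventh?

Dm(maj7)/C# means D minor-major seventh with C# in the bass. C# is the seventh of D minor-major seventh (D–F–A–C#), so this is third inversion.

third inversion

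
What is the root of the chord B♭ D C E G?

Bb, D, C, E, G are the tones of a C dominant ninth chord (C–E–G–Bb–D), making C the root.

C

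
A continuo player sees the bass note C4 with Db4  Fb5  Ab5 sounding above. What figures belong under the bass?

The notes C, Db, Fb, Ab stack in thirds as Db–Fb–Ab–C — a Db minor-major seventh chord. The bass C is the seventh, so this is third inversion: figured 4/2.

4/2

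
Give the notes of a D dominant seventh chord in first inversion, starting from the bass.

Spelling D dominant seventh: D–F#–A–C. In first inversion the third is bass, giving F#, A, C, D from the bottom.

F#, A, C, D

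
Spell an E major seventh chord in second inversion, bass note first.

Spelling E major seventh: E–G#–B–D#. In second inversion the fifth is bass, giving B, D#, E, G# from the bottom.

B, D#, E, G#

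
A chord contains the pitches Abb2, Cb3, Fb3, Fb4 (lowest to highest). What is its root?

Fb

The distinct letter names are Abb, Cb, Fb. Arranged as a stack of thirds they read Fb–Abb–Cb, so Fb is the root (an Fb minor triad).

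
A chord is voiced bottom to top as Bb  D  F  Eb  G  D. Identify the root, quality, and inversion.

Eb major ninth, second inversion

The distinct note names are Bb, D, F, Eb, G. Stacked in thirds they read Eb–G–Bb–D–F, which is a major ninth chord on Eb.
With the fifth (Bb) in the bass, the chord is in second inversion.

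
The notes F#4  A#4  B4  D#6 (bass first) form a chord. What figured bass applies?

The notes F#, A#, B, D# stack in thirds as B–D#–F#–A# — a B major seventh chord. The bass F# is the fifth, so this is second inversion: figured 4/3.

4/3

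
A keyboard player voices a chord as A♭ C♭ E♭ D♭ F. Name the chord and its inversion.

Db dominant ninth, second inversion

The pitch classes Ab, Cb, Eb, Db, F arrange in thirds as Db–F–Ab–Cb–Eb: a Db dominant ninth chord.
Ab is the fifth of Db dominant ninth; fifth in the bass means second inversion.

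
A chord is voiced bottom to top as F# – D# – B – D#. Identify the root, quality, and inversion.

Reducing to letter names: F#, D#, B. These stack in thirds as B–D#–F# — a B major triad.
F# is the fifth of B major; fifth in the bass means second inversion (figured bass 6/4).

B major, second inversion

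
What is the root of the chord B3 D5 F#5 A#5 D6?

B

B, D, F#, A# are the tones of a B minor-major seventh chord (B–D–F#–A#), making B the root.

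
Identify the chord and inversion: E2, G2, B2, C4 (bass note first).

C major seventh, first inversion

Reducing to letter names: E, G, B, C. These stack in thirds as C–E–G–B — a C major seventh chord.
With the third (E) in the bass, the chord is in first inversion (figured bass 6/5).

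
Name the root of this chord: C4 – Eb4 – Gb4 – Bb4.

C

The distinct letter names are C, Eb, Gb, Bb. Arranged as a stack of thirds they read C–Eb–Gb–Bb, so C is the root (a C half-diminished seventh chord).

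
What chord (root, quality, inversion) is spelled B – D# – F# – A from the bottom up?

Reducing to letter names: B, D#, F#, A. These stack in thirds as B–D#–F#–A — a B dominant seventh chord.
The lowest note is B, the root of the chord, so this is root position (figured bass 7).

B dominant seventh, root position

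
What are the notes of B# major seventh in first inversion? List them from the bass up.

B# major seventh is B#–D##–F##–A##. First inversion puts the third (D##) in the bass, with the remaining tones above: D##, F##, A##, B#.

D##, F##, A##, B#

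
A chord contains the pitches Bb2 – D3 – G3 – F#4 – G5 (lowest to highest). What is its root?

Reordering Bb, D, G, F# into stacked thirds gives G–Bb–D–F#; the bottom of that stack, G, is the root.

G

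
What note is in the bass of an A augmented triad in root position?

A

The root of A augmented (A–C#–E#) is A; that is the bass in root position.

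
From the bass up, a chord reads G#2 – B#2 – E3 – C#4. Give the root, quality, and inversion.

C# minor-major seventh, second inversion

The pitch classes G#, B#, E, C# arrange in thirds as C#–E–G#–B#: a C# minor-major seventh chord.
The lowest note is G#, the fifth of the chord, so this is second inversion (figured bass 4/3).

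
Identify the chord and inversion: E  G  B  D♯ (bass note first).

E minor-major seventh, root position

The pitch classes E, G, B, D# arrange in thirds as E–G–B–D#: an E minor-major seventh chord.
With the root (E) in the bass, the chord is in root position (figured bass 7).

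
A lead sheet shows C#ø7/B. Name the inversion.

C#ø7/B means C# half-diminished seventh with B in the bass. B is the seventh of C# half-diminished seventh (C#–E–G–B), so this is third inversion.

third inversion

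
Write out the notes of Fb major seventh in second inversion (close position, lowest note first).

The chord tones are Fb–Ab–Cb–Eb. With the fifth (Cb) lowest for second inversion: Cb, Eb, Fb, Ab.

Cb, Eb, Fb, Ab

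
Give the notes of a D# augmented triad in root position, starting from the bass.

Spelling D# augmented: D#–F##–A##. In root position the root is bass, giving D#, F##, A## from the bottom.

D#, F##, A##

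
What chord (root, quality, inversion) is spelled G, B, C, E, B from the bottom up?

The pitch classes G, B, C, E arrange in thirds as C–E–G–B: a C major seventh chord.
The lowest note is G, the fifth of the chord, so this is second inversion (figured bass 4/3).

C major seventh, second inversion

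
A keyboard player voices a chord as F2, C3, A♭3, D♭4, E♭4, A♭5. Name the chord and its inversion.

Db major ninth, first inversion

Reducing to letter names: F, C, Ab, Db, Eb. These stack in thirds as Db–F–Ab–C–Eb — a Db major ninth chord.
With the third (F) in the bass, the chord is in first inversion.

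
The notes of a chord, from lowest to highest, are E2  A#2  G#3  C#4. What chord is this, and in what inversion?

A# half-diminished seventh, second inversion

Reducing to letter names: E, A#, G#, C#. These stack in thirds as A#–C#–E–G# — an A# half-diminished seventh chord.
E is the fifth of A# half-diminished seventh; fifth in the bass means second inversion (figured bass 4/3).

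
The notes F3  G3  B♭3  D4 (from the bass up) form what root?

The distinct letter names are F, G, Bb, D. Arranged as a stack of thirds they read G–Bb–D–F, so G is the root (a G minor seventh chord).

G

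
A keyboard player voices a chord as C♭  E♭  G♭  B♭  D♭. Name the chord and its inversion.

The pitch classes Cb, Eb, Gb, Bb, Db arrange in thirds as Cb–Eb–Gb–Bb–Db: a Cb major ninth chord.
Cb is the root of Cb major ninth; root in the bass means root position.

Cb major ninth, root position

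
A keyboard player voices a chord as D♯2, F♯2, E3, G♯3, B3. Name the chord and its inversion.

The pitch classes D#, F#, E, G#, B arrange in thirds as E–G#–B–D#–F#: an E major ninth chord.
With the seventh (D#) in the bass, the chord is in third inversion.

E major ninth, third inversion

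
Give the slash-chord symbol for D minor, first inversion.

Dm/F

First inversion of D minor has the third (F) in the bass. As a slash chord: Dm/F.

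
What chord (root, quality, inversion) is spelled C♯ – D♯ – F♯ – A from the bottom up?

Reducing to letter names: C#, D#, F#, A. These stack in thirds as D#–F#–A–C# — a D# half-diminished seventh chord.
C# is the seventh of D# half-diminished seventh; seventh in the bass means third inversion (figured bass 4/2).

D# half-diminished seventh, third inversion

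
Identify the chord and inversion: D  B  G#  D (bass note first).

G# diminished, second inversion

The pitch classes D, B, G# arrange in thirds as G#–B–D: a G# diminished triad.
D is the fifth of G# diminished; fifth in the bass means second inversion (figured bass 6/4).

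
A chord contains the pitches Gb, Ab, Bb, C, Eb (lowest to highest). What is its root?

Gb, Ab, Bb, C, Eb are the tones of an Ab dominant ninth chord (Ab–C–Eb–Gb–Bb), making Ab the root.

Ab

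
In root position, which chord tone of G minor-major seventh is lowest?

The root of G minor-major seventh (G–Bb–D–F#) is G; that is the bass in root position.

G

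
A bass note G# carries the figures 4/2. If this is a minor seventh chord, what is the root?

A#

The figures 4/2 mean the seventh of the chord is in the bass. If G# is the seventh of a minor seventh chord, the root is A# (chord tones A#–C#–E#–G#).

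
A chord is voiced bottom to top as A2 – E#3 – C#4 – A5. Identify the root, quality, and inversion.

The pitch classes A, E#, C# arrange in thirds as A–C#–E#: an A augmented triad.
With the root (A) in the bass, the chord is in root position (figured bass 5/3).

A augmented, root position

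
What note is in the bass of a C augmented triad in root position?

C

C augmented is C–E–G#. Root position places the root in the bass: C.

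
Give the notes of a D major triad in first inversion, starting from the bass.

D major is D–F#–A. First inversion puts the third (F#) in the bass, with the remaining tones above: F#, A, D.

F#, A, D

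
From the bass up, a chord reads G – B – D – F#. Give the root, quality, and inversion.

G major seventh, root position

Reducing to letter names: G, B, D, F#. These stack in thirds as G–B–D–F# — a G major seventh chord.
The lowest note is G, the root of the chord, so this is root position (figured bass 7).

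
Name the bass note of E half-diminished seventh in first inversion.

G

The third of E half-diminished seventh (E–G–Bb–D) is G; that is the bass in first inversion.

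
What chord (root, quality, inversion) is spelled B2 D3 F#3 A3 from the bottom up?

B minor seventh, root position

The distinct note names are B, D, F#, A. Stacked in thirds they read B–D–F#–A, which is a minor seventh chord on B.
With the root (B) in the bass, the chord is in root position (figured bass 7).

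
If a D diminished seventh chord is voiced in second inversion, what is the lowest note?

The fifth of D diminished seventh (D–F–Ab–Cb) is Ab; that is the bass in second inversion.

Ab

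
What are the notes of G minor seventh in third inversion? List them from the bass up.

F, G, Bb, D

G minor seventh is G–Bb–D–F. Third inversion puts the seventh (F) in the bass, with the remaining tones above: F, G, Bb, D.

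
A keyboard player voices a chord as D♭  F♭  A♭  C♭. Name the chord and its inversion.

The pitch classes Db, Fb, Ab, Cb arrange in thirds as Db–Fb–Ab–Cb: a Db minor seventh chord.
Db is the root of Db minor seventh; root in the bass means root position (figured bass 7).

Db minor seventh, root position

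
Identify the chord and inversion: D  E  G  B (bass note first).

E minor seventh, third inversion

The distinct note names are D, E, G, B. Stacked in thirds they read E–G–B–D, which is a minor seventh chord on E.
D is the seventh of E minor seventh; seventh in the bass means third inversion (figured bass 4/2).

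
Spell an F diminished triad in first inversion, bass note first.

Ab, Cb, F

Spelling F diminished: F–Ab–Cb. In first inversion the third is bass, giving Ab, Cb, F from the bottom.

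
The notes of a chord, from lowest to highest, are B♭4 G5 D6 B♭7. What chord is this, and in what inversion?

The pitch classes Bb, G, D arrange in thirds as G–Bb–D: a G minor triad.
Bb is the third of G minor; third in the bass means first inversion (figured bass 6).

G minor, first inversion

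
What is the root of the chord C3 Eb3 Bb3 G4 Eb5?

C

C, Eb, Bb, G are the tones of a C minor seventh chord (C–Eb–G–Bb), making C the root.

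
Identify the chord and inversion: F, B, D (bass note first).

B diminished, second inversion

The pitch classes F, B, D arrange in thirds as B–D–F: a B diminished triad.
F is the fifth of B diminished; fifth in the bass means second inversion (figured bass 6/4).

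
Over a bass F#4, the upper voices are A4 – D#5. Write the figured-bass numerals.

6

The notes F#, A, D# stack in thirds as D#–F#–A — a D# diminished triad. The bass F# is the third, so this is first inversion: figured 6.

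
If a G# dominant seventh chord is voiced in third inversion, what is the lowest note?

G# dominant seventh is G#–B#–D#–F#. Third inversion places the seventh in the bass: F#.

F#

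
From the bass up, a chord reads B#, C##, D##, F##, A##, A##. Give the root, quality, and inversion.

B# major ninth, root position

The pitch classes B#, C##, D##, F##, A## arrange in thirds as B#–D##–F##–A##–C##: a B# major ninth chord.
B# is the root of B# major ninth; root in the bass means root position.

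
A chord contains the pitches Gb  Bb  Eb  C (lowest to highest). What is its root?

Reordering Gb, Bb, Eb, C into stacked thirds gives C–Eb–Gb–Bb; the bottom of that stack, C, is the root.

C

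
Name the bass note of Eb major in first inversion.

The third of Eb major (Eb–G–Bb) is G; that is the bass in first inversion.

G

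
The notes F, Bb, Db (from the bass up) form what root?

Bb

Reordering F, Bb, Db into stacked thirds gives Bb–Db–F; the bottom of that stack, Bb, is the root.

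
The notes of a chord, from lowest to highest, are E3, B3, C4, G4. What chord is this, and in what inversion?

The distinct note names are E, B, C, G. Stacked in thirds they read C–E–G–B, which is a major seventh chord on C.
E is the third of C major seventh; third in the bass means first inversion (figured bass 6/5).

C major seventh, first inversion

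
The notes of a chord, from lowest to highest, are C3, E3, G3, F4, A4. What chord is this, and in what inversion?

F major ninth, second inversion

The distinct note names are C, E, G, F, A. Stacked in thirds they read F–A–C–E–G, which is a major ninth chord on F.
The lowest note is C, the fifth of the chord, so this is second inversion.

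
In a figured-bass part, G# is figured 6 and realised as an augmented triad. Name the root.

E

The figures 6 mean the third of the chord is in the bass. If G# is the third of an augmented triad, the root is E (chord tones E–G#–B#).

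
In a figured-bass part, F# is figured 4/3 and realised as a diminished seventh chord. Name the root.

The figures 4/3 mean the fifth of the chord is in the bass. If F# is the fifth of a diminished seventh chord, the root is B# (chord tones B#–D#–F#–A).

B#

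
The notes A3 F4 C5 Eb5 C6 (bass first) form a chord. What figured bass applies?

6/5

The notes A, F, C, Eb stack in thirds as F–A–C–Eb — an F dominant seventh chord. The bass A is the third, so this is first inversion: figured 6/5.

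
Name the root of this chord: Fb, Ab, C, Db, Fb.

Db

The distinct letter names are Fb, Ab, C, Db. Arranged as a stack of thirds they read Db–Fb–Ab–C, so Db is the root (a Db minor-major seventh chord).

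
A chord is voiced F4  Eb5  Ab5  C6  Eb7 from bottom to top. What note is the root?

F

Reordering F, Eb, Ab, C into stacked thirds gives F–Ab–C–Eb; the bottom of that stack, F, is the root.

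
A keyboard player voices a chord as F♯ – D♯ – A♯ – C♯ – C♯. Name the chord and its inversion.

The pitch classes F#, D#, A#, C# arrange in thirds as D#–F#–A#–C#: a D# minor seventh chord.
F# is the third of D# minor seventh; third in the bass means first inversion (figured bass 6/5).

D# minor seventh, first inversion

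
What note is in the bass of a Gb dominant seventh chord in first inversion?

The third of Gb dominant seventh (Gb–Bb–Db–Fb) is Bb; that is the bass in first inversion.

Bb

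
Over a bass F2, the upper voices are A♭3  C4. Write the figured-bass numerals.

The notes F, Ab, C stack in thirds as F–Ab–C — an F minor triad. The bass F is the root, so this is root position: figured 5/3.

5/3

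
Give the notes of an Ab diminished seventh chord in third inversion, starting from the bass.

Spelling Ab diminished seventh: Ab–Cb–Ebb–Gbb. In third inversion the seventh is bass, giving Gbb, Ab, Cb, Ebb from the bottom.

Gbb, Ab, Cb, Ebb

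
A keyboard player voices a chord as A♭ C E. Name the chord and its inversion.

The distinct note names are Ab, C, E. Stacked in thirds they read Ab–C–E, which is an augmented triad on Ab.
The lowest note is Ab, the root of the chord, so this is root position (figured bass 5/3).

Ab augmented, root position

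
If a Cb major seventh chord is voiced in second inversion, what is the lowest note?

Gb

In second inversion the fifth is lowest. For Cb major seventh (Cb–Eb–Gb–Bb) that is Gb.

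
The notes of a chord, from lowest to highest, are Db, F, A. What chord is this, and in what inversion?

Db augmented, root position

Reducing to letter names: Db, F, A. These stack in thirds as Db–F–A — a Db augmented triad.
With the root (Db) in the bass, the chord is in root position (figured bass 5/3).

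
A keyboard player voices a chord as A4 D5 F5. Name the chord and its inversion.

D minor, second inversion

Reducing to letter names: A, D, F. These stack in thirds as D–F–A — a D minor triad.
With the fifth (A) in the bass, the chord is in second inversion (figured bass 6/4).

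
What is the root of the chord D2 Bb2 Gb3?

D, Bb, Gb are the tones of a Gb augmented triad (Gb–Bb–D), making Gb the root.

Gb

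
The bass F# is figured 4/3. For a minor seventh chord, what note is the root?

The figures 4/3 mean the fifth of the chord is in the bass. If F# is the fifth of a minor seventh chord, the root is B (chord tones B–D–F#–A).

B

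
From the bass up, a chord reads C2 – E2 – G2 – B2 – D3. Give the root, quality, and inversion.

C major ninth, root position

The pitch classes C, E, G, B, D arrange in thirds as C–E–G–B–D: a C major ninth chord.
With the root (C) in the bass, the chord is in root position.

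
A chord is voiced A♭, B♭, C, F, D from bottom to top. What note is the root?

Bb

Reordering Ab, Bb, C, F, D into stacked thirds gives Bb–D–F–Ab–C; the bottom of that stack, Bb, is the root.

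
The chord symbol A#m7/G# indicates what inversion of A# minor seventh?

A#m7/G# means A# minor seventh with G# in the bass. G# is the seventh of A# minor seventh (A#–C#–E#–G#), so this is third inversion.

third inversion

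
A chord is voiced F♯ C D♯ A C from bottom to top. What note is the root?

D#

Reordering F#, C, D#, A into stacked thirds gives D#–F#–A–C; the bottom of that stack, D#, is the root.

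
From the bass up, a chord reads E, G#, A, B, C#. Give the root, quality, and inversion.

A major ninth, second inversion

The distinct note names are E, G#, A, B, C#. Stacked in thirds they read A–C#–E–G#–B, which is a major ninth chord on A.
E is the fifth of A major ninth; fifth in the bass means second inversion.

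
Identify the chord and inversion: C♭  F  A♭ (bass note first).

The pitch classes Cb, F, Ab arrange in thirds as F–Ab–Cb: an F diminished triad.
Cb is the fifth of F diminished; fifth in the bass means second inversion (figured bass 6/4).

F diminished, second inversion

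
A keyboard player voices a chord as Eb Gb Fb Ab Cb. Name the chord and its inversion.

Fb major ninth, third inversion

Reducing to letter names: Eb, Gb, Fb, Ab, Cb. These stack in thirds as Fb–Ab–Cb–Eb–Gb — an Fb major ninth chord.
With the seventh (Eb) in the bass, the chord is in third inversion.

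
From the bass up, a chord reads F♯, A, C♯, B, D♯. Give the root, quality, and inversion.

The distinct note names are F#, A, C#, B, D#. Stacked in thirds they read B–D#–F#–A–C#, which is a dominant ninth chord on B.
F# is the fifth of B dominant ninth; fifth in the bass means second inversion.

B dominant ninth, second inversion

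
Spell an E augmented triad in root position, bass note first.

E augmented is E–G#–B#. Root position puts the root (E) in the bass, with the remaining tones above: E, G#, B#.

E, G#, B#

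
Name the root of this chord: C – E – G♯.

Reordering C, E, G# into stacked thirds gives C–E–G#; the bottom of that stack, C, is the root.

C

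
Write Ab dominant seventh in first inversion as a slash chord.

Ab7/C

First inversion of Ab dominant seventh has the third (C) in the bass. As a slash chord: Ab7/C.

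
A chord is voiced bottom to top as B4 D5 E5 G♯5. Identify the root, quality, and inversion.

E dominant seventh, second inversion

Reducing to letter names: B, D, E, G#. These stack in thirds as E–G#–B–D — an E dominant seventh chord.
B is the fifth of E dominant seventh; fifth in the bass means second inversion (figured bass 4/3).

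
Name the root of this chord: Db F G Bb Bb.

G

Db, F, G, Bb are the tones of a G half-diminished seventh chord (G–Bb–Db–F), making G the root.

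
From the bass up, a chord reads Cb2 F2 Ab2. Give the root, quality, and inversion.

F diminished, second inversion

The distinct note names are Cb, F, Ab. Stacked in thirds they read F–Ab–Cb, which is a diminished triad on F.
Cb is the fifth of F diminished; fifth in the bass means second inversion (figured bass 6/4).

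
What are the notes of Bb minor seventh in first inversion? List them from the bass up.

Db, F, Ab, Bb

Spelling Bb minor seventh: Bb–Db–F–Ab. In first inversion the third is bass, giving Db, F, Ab, Bb from the bottom.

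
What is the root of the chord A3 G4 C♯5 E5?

A, G, C#, E are the tones of an A dominant seventh chord (A–C#–E–G), making A the root.

A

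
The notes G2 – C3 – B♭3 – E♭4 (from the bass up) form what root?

C

Reordering G, C, Bb, Eb into stacked thirds gives C–Eb–G–Bb; the bottom of that stack, C, is the root.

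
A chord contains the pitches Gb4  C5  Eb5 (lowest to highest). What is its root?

Reordering Gb, C, Eb into stacked thirds gives C–Eb–Gb; the bottom of that stack, C, is the root.

C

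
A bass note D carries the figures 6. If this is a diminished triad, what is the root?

B

The figures 6 mean the third of the chord is in the bass. If D is the third of a diminished triad, the root is B (chord tones B–D–F).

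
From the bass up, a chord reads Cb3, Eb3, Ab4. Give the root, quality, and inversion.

The distinct note names are Cb, Eb, Ab. Stacked in thirds they read Ab–Cb–Eb, which is a minor triad on Ab.
Cb is the third of Ab minor; third in the bass means first inversion (figured bass 6).

Ab minor, first inversion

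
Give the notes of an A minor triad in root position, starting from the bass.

A, C, E

A minor is A–C–E. Root position puts the root (A) in the bass, with the remaining tones above: A, C, E.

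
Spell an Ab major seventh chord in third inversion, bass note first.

The chord tones are Ab–C–Eb–G. With the seventh (G) lowest for third inversion: G, Ab, C, Eb.

G, Ab, C, Eb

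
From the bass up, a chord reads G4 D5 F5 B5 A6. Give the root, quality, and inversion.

The distinct note names are G, D, F, B, A. Stacked in thirds they read G–B–D–F–A, which is a dominant ninth chord on G.
G is the root of G dominant ninth; root in the bass means root position.

G dominant ninth, root position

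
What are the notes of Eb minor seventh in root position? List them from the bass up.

Eb, Gb, Bb, Db

Eb minor seventh is Eb–Gb–Bb–Db. Root position puts the root (Eb) in the bass, with the remaining tones above: Eb, Gb, Bb, Db.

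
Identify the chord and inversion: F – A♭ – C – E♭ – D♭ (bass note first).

Db major ninth, first inversion

The pitch classes F, Ab, C, Eb, Db arrange in thirds as Db–F–Ab–C–Eb: a Db major ninth chord.
F is the third of Db major ninth; third in the bass means first inversion.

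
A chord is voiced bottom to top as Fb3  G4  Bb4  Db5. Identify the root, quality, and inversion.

Reducing to letter names: Fb, G, Bb, Db. These stack in thirds as G–Bb–Db–Fb — a G diminished seventh chord.
With the seventh (Fb) in the bass, the chord is in third inversion (figured bass 4/2).

G diminished seventh, third inversion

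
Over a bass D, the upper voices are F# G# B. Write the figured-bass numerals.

4/3

The notes D, F#, G#, B stack in thirds as G#–B–D–F# — a G# half-diminished seventh chord. The bass D is the fifth, so this is second inversion: figured 4/3.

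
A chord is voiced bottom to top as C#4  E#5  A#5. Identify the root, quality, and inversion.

A# minor, first inversion

Reducing to letter names: C#, E#, A#. These stack in thirds as A#–C#–E# — an A# minor triad.
C# is the third of A# minor; third in the bass means first inversion (figured bass 6).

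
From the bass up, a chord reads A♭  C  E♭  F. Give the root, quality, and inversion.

Reducing to letter names: Ab, C, Eb, F. These stack in thirds as F–Ab–C–Eb — an F minor seventh chord.
The lowest note is Ab, the third of the chord, so this is first inversion (figured bass 6/5).

F minor seventh, first inversion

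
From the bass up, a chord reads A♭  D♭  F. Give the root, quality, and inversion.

The distinct note names are Ab, Db, F. Stacked in thirds they read Db–F–Ab, which is a major triad on Db.
With the fifth (Ab) in the bass, the chord is in second inversion (figured bass 6/4).

Db major, second inversion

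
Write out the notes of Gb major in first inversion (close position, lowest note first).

Bb, Db, Gb

Gb major is Gb–Bb–Db. First inversion puts the third (Bb) in the bass, with the remaining tones above: Bb, Db, Gb.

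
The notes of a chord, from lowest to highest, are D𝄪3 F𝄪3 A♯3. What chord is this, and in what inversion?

The distinct note names are D##, F##, A#. Stacked in thirds they read D##–F##–A#, which is a diminished triad on D##.
With the root (D##) in the bass, the chord is in root position (figured bass 5/3).

D## diminished, root position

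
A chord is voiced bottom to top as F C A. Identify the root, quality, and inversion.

The pitch classes F, C, A arrange in thirds as F–A–C: an F major triad.
The lowest note is F, the root of the chord, so this is root position (figured bass 5/3).

F major, root position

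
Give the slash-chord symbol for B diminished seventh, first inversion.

First inversion of B diminished seventh has the third (D) in the bass. As a slash chord: Bdim7/D.

Bdim7/D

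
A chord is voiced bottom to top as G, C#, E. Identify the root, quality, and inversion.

C# diminished, second inversion

Reducing to letter names: G, C#, E. These stack in thirds as C#–E–G — a C# diminished triad.
The lowest note is G, the fifth of the chord, so this is second inversion (figured bass 6/4).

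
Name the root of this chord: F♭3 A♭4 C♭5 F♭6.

Fb, Ab, Cb are the tones of an Fb major triad (Fb–Ab–Cb), making Fb the root.

Fb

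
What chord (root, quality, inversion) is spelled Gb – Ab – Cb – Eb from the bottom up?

The pitch classes Gb, Ab, Cb, Eb arrange in thirds as Ab–Cb–Eb–Gb: an Ab minor seventh chord.
The lowest note is Gb, the seventh of the chord, so this is third inversion (figured bass 4/2).

Ab minor seventh, third inversion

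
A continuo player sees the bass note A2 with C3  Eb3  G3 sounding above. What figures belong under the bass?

The notes A, C, Eb, G stack in thirds as A–C–Eb–G — an A half-diminished seventh chord. The bass A is the root, so this is root position: figured 7.

7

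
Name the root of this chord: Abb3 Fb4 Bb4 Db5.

Bb

Abb, Fb, Bb, Db are the tones of a Bb diminished seventh chord (Bb–Db–Fb–Abb), making Bb the root.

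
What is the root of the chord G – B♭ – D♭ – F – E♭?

Eb

G, Bb, Db, F, Eb are the tones of an Eb dominant ninth chord (Eb–G–Bb–Db–F), making Eb the root.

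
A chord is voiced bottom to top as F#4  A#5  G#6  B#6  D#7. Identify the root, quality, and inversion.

G# dominant ninth, third inversion

The pitch classes F#, A#, G#, B#, D# arrange in thirds as G#–B#–D#–F#–A#: a G# dominant ninth chord.
With the seventh (F#) in the bass, the chord is in third inversion.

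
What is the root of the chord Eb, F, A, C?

F

Reordering Eb, F, A, C into stacked thirds gives F–A–C–Eb; the bottom of that stack, F, is the root.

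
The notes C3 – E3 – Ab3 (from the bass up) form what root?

Ab

C, E, Ab are the tones of an Ab augmented triad (Ab–C–E), making Ab the root.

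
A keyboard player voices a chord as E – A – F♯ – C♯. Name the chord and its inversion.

The pitch classes E, A, F#, C# arrange in thirds as F#–A–C#–E: an F# minor seventh chord.
The lowest note is E, the seventh of the chord, so this is third inversion (figured bass 4/2).

F# minor seventh, third inversion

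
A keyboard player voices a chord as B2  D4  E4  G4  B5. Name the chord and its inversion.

The pitch classes B, D, E, G arrange in thirds as E–G–B–D: an E minor seventh chord.
B is the fifth of E minor seventh; fifth in the bass means second inversion (figured bass 4/3).

E minor seventh, second inversion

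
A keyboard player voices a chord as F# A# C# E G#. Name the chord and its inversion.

F# dominant ninth, root position

Reducing to letter names: F#, A#, C#, E, G#. These stack in thirds as F#–A#–C#–E–G# — an F# dominant ninth chord.
With the root (F#) in the bass, the chord is in root position.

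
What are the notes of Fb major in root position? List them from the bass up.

Fb major is Fb–Ab–Cb. Root position puts the root (Fb) in the bass, with the remaining tones above: Fb, Ab, Cb.

Fb, Ab, Cb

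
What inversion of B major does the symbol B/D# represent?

first inversion

B/D# means B major with D# in the bass. D# is the third of B major (B–D#–F#), so this is first inversion.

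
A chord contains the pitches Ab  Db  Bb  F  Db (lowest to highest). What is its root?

Reordering Ab, Db, Bb, F into stacked thirds gives Bb–Db–F–Ab; the bottom of that stack, Bb, is the root.

Bb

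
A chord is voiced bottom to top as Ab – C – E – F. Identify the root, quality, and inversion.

Reducing to letter names: Ab, C, E, F. These stack in thirds as F–Ab–C–E — an F minor-major seventh chord.
Ab is the third of F minor-major seventh; third in the bass means first inversion (figured bass 6/5).

F minor-major seventh, first inversion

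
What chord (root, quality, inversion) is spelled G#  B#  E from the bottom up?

E augmented, first inversion

Reducing to letter names: G#, B#, E. These stack in thirds as E–G#–B# — an E augmented triad.
With the third (G#) in the bass, the chord is in first inversion (figured bass 6).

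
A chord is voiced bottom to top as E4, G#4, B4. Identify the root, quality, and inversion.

E major, root position

The pitch classes E, G#, B arrange in thirds as E–G#–B: an E major triad.
E is the root of E major; root in the bass means root position (figured bass 5/3).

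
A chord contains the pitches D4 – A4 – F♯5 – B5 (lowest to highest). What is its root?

B

D, A, F#, B are the tones of a B minor seventh chord (B–D–F#–A), making B the root.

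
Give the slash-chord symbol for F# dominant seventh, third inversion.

F#7/E

Third inversion of F# dominant seventh has the seventh (E) in the bass. As a slash chord: F#7/E.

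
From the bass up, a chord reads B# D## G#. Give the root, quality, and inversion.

G# augmented, first inversion

The distinct note names are B#, D##, G#. Stacked in thirds they read G#–B#–D##, which is an augmented triad on G#.
B# is the third of G# augmented; third in the bass means first inversion (figured bass 6).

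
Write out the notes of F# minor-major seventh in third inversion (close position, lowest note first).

E#, F#, A, C#

The chord tones are F#–A–C#–E#. With the seventh (E#) lowest for third inversion: E#, F#, A, C#.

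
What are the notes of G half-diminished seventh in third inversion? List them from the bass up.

F, G, Bb, Db

G half-diminished seventh is G–Bb–Db–F. Third inversion puts the seventh (F) in the bass, with the remaining tones above: F, G, Bb, Db.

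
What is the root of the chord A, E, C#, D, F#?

D

A, E, C#, D, F# are the tones of a D major ninth chord (D–F#–A–C#–E), making D the root.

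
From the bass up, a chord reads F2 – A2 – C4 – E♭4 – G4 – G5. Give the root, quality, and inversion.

Reducing to letter names: F, A, C, Eb, G. These stack in thirds as F–A–C–Eb–G — an F dominant ninth chord.
With the root (F) in the bass, the chord is in root position.

F dominant ninth, root position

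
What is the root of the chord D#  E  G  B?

E

D#, E, G, B are the tones of an E minor-major seventh chord (E–G–B–D#), making E the root.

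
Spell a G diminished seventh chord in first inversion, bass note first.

Bb, Db, Fb, G

G diminished seventh is G–Bb–Db–Fb. First inversion puts the third (Bb) in the bass, with the remaining tones above: Bb, Db, Fb, G.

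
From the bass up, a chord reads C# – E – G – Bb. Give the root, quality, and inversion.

C# diminished seventh, root position

The distinct note names are C#, E, G, Bb. Stacked in thirds they read C#–E–G–Bb, which is a diminished seventh chord on C#.
The lowest note is C#, the root of the chord, so this is root position (figured bass 7).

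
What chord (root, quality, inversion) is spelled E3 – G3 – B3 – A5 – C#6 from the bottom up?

Reducing to letter names: E, G, B, A, C#. These stack in thirds as A–C#–E–G–B — an A dominant ninth chord.
The lowest note is E, the fifth of the chord, so this is second inversion.

A dominant ninth, second inversion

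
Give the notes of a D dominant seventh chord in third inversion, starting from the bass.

C, D, F#, A

The chord tones are D–F#–A–C. With the seventh (C) lowest for third inversion: C, D, F#, A.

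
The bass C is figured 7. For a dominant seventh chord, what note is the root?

The figures 7 mean the root of the chord is in the bass. If C is the root of a dominant seventh chord, the root is C (chord tones C–E–G–Bb).

C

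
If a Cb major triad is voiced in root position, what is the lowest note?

In root position the root is lowest. For Cb major (Cb–Eb–Gb) that is Cb.

Cb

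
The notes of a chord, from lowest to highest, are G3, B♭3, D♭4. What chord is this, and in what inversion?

The pitch classes G, Bb, Db arrange in thirds as G–Bb–Db: a G diminished triad.
With the root (G) in the bass, the chord is in root position (figured bass 5/3).

G diminished, root position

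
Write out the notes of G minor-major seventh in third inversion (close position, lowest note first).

Spelling G minor-major seventh: G–Bb–D–F#. In third inversion the seventh is bass, giving F#, G, Bb, D from the bottom.

F#, G, Bb, D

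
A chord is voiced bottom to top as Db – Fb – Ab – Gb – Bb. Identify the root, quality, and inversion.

Gb dominant ninth, second inversion

The distinct note names are Db, Fb, Ab, Gb, Bb. Stacked in thirds they read Gb–Bb–Db–Fb–Ab, which is a dominant ninth chord on Gb.
Db is the fifth of Gb dominant ninth; fifth in the bass means second inversion.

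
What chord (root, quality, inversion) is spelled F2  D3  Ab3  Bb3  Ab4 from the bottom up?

Reducing to letter names: F, D, Ab, Bb. These stack in thirds as Bb–D–F–Ab — a Bb dominant seventh chord.
With the fifth (F) in the bass, the chord is in second inversion (figured bass 4/3).

Bb dominant seventh, second inversion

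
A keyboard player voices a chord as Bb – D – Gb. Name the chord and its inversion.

Gb augmented, first inversion

The distinct note names are Bb, D, Gb. Stacked in thirds they read Gb–Bb–D, which is an augmented triad on Gb.
The lowest note is Bb, the third of the chord, so this is first inversion (figured bass 6).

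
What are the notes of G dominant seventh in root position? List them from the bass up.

The chord tones are G–B–D–F. With the root (G) lowest for root position: G, B, D, F.

G, B, D, F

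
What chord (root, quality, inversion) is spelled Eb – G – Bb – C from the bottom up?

C minor seventh, first inversion

The distinct note names are Eb, G, Bb, C. Stacked in thirds they read C–Eb–G–Bb, which is a minor seventh chord on C.
Eb is the third of C minor seventh; third in the bass means first inversion (figured bass 6/5).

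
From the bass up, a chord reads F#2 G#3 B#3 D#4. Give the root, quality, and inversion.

The pitch classes F#, G#, B#, D# arrange in thirds as G#–B#–D#–F#: a G# dominant seventh chord.
With the seventh (F#) in the bass, the chord is in third inversion (figured bass 4/2).

G# dominant seventh, third inversion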